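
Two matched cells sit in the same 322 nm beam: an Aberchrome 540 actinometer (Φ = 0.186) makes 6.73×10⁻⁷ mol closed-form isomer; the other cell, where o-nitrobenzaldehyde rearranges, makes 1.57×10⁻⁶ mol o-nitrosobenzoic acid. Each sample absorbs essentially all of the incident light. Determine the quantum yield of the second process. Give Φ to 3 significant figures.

Φ = 0.434

Photons absorbed by the actinometer: 6.73×10⁻⁷ / 0.186 = 3.618×10⁻⁶ mol.
Φ(unknown) = 1.57×10⁻⁶ / 3.618×10⁻⁶ = 0.434.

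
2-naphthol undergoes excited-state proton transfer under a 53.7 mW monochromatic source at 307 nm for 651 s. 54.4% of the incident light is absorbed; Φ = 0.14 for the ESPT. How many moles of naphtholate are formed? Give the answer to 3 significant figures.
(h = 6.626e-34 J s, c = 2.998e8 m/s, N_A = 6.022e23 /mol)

Photon energy at 307 nm: hc/λ = (6.626e-34)(2.998e8)/(307e-9) = 6.471e-19 J.
Energy delivered: (53.7 mW)(651 s) = 34.96 J.
Photons incident: 34.96 / 6.471e-19 = 5.403e19, i.e. 5.403e19/6.022e23 = 8.972e-5 mol.
Photons absorbed: 0.544 × 8.972e-5 = 4.881e-5 mol.
Product: Φ × n_abs = 0.14 × 4.881e-5 = 6.833e-6 mol.

6.83e-6 mol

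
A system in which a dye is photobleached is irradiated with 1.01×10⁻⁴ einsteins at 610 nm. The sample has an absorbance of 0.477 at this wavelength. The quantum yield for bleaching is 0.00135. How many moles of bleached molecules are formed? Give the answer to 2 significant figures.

9.1×10⁻⁸ mol

Fraction absorbed: 1 − 10^(−0.477) = 0.6666.
Photons absorbed: 0.6666 × 1.01×10⁻⁴ = 6.733×10⁻⁵ mol.
Product: Φ × n_abs = 0.00135 × 6.733×10⁻⁵ = 9.090×10⁻⁸ mol.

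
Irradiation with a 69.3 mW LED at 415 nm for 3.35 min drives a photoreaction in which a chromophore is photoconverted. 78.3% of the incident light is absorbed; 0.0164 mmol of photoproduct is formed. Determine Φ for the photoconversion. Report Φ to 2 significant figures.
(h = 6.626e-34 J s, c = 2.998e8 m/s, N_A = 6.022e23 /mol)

Φ = 0.43

Product: 0.0164 mmol = 1.64e-5 mol.
Photon energy at 415 nm: hc/λ = (6.626e-34)(2.998e8)/(415e-9) = 4.787e-19 J.
Energy delivered: (69.3 mW)(201 s) = 13.93 J.
Photons incident: 13.93 / 4.787e-19 = 2.910e19, i.e. 2.910e19/6.022e23 = 4.832e-5 mol.
Photons absorbed: 0.783 × 4.832e-5 = 3.783e-5 mol.
Φ = 1.64e-5 mol / 3.783e-5 mol photons = 0.43.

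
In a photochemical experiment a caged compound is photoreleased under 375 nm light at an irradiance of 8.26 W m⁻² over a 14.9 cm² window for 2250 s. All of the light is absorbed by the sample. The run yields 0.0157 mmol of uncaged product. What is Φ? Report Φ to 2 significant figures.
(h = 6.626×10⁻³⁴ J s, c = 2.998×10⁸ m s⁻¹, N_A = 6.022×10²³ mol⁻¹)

Φ = 0.18

Product: 0.0157 mmol = 1.57×10⁻⁵ mol.
Photon energy at 375 nm: hc/λ = (6.626×10⁻³⁴)(2.998×10⁸)/(375×10⁻⁹) = 5.297×10⁻¹⁹ J.
Energy delivered: (8.26 W m⁻²)(14.9×10⁻⁴ m²)(2250 s) = 27.69 J.
Photons incident: 27.69 / 5.297×10⁻¹⁹ = 5.227×10¹⁹, i.e. 5.227×10¹⁹/6.022×10²³ = 8.680×10⁻⁵ mol.
Φ = 1.57×10⁻⁵ mol / 8.680×10⁻⁵ mol photons = 0.18.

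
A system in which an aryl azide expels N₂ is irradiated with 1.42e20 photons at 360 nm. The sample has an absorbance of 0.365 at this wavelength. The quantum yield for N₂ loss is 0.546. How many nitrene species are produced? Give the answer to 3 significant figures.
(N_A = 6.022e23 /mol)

4.41e19 species

Moles of photons: 1.42e20 / 6.022e23 = 2.358e-4 mol.
Fraction absorbed: 1 − 10^(−0.365) = 0.5685.
Photons absorbed: 0.5685 × 2.358e-4 = 1.341e-4 mol.
Product: Φ × n_abs = 0.546 × 1.341e-4 = 7.322e-5 mol.
As a count: 7.322e-5 × 6.022e23 = 4.41e19.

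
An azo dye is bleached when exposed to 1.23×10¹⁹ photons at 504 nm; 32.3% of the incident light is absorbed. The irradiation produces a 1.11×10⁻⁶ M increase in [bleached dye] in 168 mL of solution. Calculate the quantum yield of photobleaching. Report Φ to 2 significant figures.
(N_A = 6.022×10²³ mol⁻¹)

Φ = 0.028

Product: (1.11×10⁻⁶ M)(0.168 L) = 1.865×10⁻⁷ mol.
Moles of photons: 1.23×10¹⁹ / 6.022×10²³ = 2.043×10⁻⁵ mol.
Photons absorbed: 0.323 × 2.043×10⁻⁵ = 6.599×10⁻⁶ mol.
Φ = 1.865×10⁻⁷ mol / 6.599×10⁻⁶ mol photons = 0.028.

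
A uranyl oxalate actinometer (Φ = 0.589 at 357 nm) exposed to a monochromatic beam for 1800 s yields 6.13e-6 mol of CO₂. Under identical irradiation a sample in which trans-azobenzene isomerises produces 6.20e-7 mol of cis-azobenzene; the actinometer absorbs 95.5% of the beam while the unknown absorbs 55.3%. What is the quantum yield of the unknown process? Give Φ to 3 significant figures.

Φ = 0.103

Photons absorbed by the actinometer: 6.13e-6 / 0.589 = 1.041e-5 mol.
Incident flux: 1.041e-5 / 0.955 = 1.090e-5 einstein.
Absorbed by unknown: 0.553 × 1.090e-5 = 6.028e-6 mol.
Φ(unknown) = 6.20e-7 / 6.028e-6 = 0.103.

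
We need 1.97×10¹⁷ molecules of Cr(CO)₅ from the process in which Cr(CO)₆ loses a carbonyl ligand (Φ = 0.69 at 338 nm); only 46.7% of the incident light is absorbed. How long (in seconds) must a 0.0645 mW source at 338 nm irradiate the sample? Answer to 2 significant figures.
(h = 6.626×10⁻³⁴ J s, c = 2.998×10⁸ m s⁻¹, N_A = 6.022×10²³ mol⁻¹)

Product: 1.97×10¹⁷ / 6.022×10²³ = 3.271×10⁻⁷ mol.
Photons that must be absorbed: 3.271×10⁻⁷ / 0.69 = 4.741×10⁻⁷ mol.
Incident photons needed: 4.741×10⁻⁷ / 0.467 = 1.015×10⁻⁶ mol.
Photon energy: hc/λ = 5.877×10⁻¹⁹ J; per mole, 3.539×10⁵ J mol⁻¹.
Energy required: 1.015×10⁻⁶ × 3.539×10⁵ = 0.3592 J.
Time: 0.3592 J / 6.45e-05 W = 5600 s.

t ≈ 5600 s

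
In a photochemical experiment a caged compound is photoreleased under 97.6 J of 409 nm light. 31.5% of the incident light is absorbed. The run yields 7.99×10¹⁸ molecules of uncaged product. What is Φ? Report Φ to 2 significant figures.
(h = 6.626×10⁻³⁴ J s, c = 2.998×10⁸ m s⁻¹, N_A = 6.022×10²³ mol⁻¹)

Product: 7.99×10¹⁸ / 6.022×10²³ = 1.327×10⁻⁵ mol.
Photon energy at 409 nm: hc/λ = (6.626×10⁻³⁴)(2.998×10⁸)/(409×10⁻⁹) = 4.857×10⁻¹⁹ J.
Photons incident: 97.6 / 4.857×10⁻¹⁹ = 2.009×10²⁰, i.e. 2.009×10²⁰/6.022×10²³ = 3.336×10⁻⁴ mol.
Photons absorbed: 0.315 × 3.336×10⁻⁴ = 1.051×10⁻⁴ mol.
Φ = 1.327×10⁻⁵ mol / 1.051×10⁻⁴ mol photons = 0.13.

Φ = 0.13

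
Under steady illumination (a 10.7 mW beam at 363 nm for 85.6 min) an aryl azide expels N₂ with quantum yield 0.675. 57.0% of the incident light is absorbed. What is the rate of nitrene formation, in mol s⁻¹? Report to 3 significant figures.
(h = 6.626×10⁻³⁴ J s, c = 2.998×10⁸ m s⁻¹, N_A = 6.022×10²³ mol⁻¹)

1.25×10⁻⁸ mol s⁻¹

Photon energy at 363 nm: hc/λ = (6.626×10⁻³⁴)(2.998×10⁸)/(363×10⁻⁹) = 5.472×10⁻¹⁹ J.
Energy delivered: (10.7 mW)(5136 s) = 54.96 J.
Photons incident: 54.96 / 5.472×10⁻¹⁹ = 1.004×10²⁰, i.e. 1.004×10²⁰/6.022×10²³ = 1.667×10⁻⁴ mol.
Photons absorbed: 0.570 × 1.667×10⁻⁴ = 9.502×10⁻⁵ mol.
Product formed: 0.675 × 9.502×10⁻⁵ = 6.414×10⁻⁵ mol.
Rate: 6.414×10⁻⁵ / 5136 s = 1.25×10⁻⁸ mol s⁻¹.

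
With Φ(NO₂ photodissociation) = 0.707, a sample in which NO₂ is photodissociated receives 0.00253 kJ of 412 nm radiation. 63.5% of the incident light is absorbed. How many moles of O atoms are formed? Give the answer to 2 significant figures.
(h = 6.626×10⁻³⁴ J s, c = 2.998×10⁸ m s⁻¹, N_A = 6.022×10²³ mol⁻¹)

Photon energy at 412 nm: hc/λ = (6.626×10⁻³⁴)(2.998×10⁸)/(412×10⁻⁹) = 4.822×10⁻¹⁹ J.
Incident energy: 0.00253 kJ = 2.53 J.
Photons incident: 2.53 / 4.822×10⁻¹⁹ = 5.247×10¹⁸, i.e. 5.247×10¹⁸/6.022×10²³ = 8.713×10⁻⁶ mol.
Photons absorbed: 0.635 × 8.713×10⁻⁶ = 5.533×10⁻⁶ mol.
Product: Φ × n_abs = 0.707 × 5.533×10⁻⁶ = 3.912×10⁻⁶ mol.

3.9×10⁻⁶ mol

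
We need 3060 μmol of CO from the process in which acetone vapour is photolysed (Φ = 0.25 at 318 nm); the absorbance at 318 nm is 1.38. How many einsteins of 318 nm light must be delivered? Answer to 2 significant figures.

Product: 3060 μmol = 0.00306 mol.
Photons that must be absorbed: 0.00306 / 0.25 = 0.01224 mol.
Fraction absorbed: 1 − 10^(−1.38) = 0.9583.
Incident photons needed: 0.01224 / 0.9583 = 0.01277 mol.

0.013 einstein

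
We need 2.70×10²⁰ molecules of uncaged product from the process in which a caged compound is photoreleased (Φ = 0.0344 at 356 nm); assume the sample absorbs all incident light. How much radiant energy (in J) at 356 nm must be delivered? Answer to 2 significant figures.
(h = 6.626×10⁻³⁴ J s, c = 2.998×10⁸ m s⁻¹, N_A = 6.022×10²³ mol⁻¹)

4400 J

Product: 2.70×10²⁰ / 6.022×10²³ = 4.484×10⁻⁴ mol.
Photons that must be absorbed: 4.484×10⁻⁴ / 0.0344 = 0.01303 mol.
Photon energy: hc/λ = 5.580×10⁻¹⁹ J; per mole, 3.360×10⁵ J mol⁻¹.
Energy required: 0.01303 × 3.360×10⁵ = 4400 J.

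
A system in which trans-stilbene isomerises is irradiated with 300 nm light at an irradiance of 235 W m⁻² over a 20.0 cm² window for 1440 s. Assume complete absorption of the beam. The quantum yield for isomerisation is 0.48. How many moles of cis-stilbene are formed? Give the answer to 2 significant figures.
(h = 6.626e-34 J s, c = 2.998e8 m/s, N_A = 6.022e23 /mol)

8.1e-4 mol

Photon energy at 300 nm: hc/λ = (6.626e-34)(2.998e8)/(300e-9) = 6.622e-19 J.
Energy delivered: (235 W m⁻²)(20.0e-4 m²)(1440 s) = 676.8 J.
Photons incident: 676.8 / 6.622e-19 = 1.022e21, i.e. 1.022e21/6.022e23 = 0.001697 mol.
Product: Φ × n_abs = 0.48 × 0.001697 = 8.146e-4 mol.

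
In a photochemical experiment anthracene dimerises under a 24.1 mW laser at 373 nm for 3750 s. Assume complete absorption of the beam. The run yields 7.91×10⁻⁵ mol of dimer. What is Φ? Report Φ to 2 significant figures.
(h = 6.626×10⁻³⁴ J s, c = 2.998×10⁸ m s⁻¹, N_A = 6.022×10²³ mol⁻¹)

Photon energy at 373 nm: hc/λ = (6.626×10⁻³⁴)(2.998×10⁸)/(373×10⁻⁹) = 5.326×10⁻¹⁹ J.
Energy delivered: (24.1 mW)(3750 s) = 90.38 J.
Photons incident: 90.38 / 5.326×10⁻¹⁹ = 1.697×10²⁰, i.e. 1.697×10²⁰/6.022×10²³ = 2.818×10⁻⁴ mol.
Φ = 7.91×10⁻⁵ mol / 2.818×10⁻⁴ mol photons = 0.28.

Φ = 0.28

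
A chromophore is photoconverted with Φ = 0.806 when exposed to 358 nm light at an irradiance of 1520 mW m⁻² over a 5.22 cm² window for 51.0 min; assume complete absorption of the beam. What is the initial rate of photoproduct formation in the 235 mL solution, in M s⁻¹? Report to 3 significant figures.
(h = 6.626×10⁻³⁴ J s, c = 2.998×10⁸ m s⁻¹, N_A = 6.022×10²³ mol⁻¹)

Photon energy at 358 nm: hc/λ = (6.626×10⁻³⁴)(2.998×10⁸)/(358×10⁻⁹) = 5.549×10⁻¹⁹ J.
Energy delivered: (1520 mW m⁻²)(5.22×10⁻⁴ m²)(3060 s) = 2.428 J.
Photons incident: 2.428 / 5.549×10⁻¹⁹ = 4.376×10¹⁸, i.e. 4.376×10¹⁸/6.022×10²³ = 7.267×10⁻⁶ mol.
Product formed: 0.806 × 7.267×10⁻⁶ = 5.857×10⁻⁶ mol.
Rate: 5.857×10⁻⁶ mol / (3060 s × 0.235 L) = 8.14×10⁻⁹ M s⁻¹.

8.14×10⁻⁹ M s⁻¹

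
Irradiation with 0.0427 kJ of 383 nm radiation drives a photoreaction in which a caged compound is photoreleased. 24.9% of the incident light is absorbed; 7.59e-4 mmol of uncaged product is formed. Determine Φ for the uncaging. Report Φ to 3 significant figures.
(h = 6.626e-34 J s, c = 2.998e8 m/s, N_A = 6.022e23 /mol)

Product: 7.59e-4 mmol = 7.59e-7 mol.
Photon energy at 383 nm: hc/λ = (6.626e-34)(2.998e8)/(383e-9) = 5.187e-19 J.
Incident energy: 0.0427 kJ = 42.7 J.
Photons incident: 42.7 / 5.187e-19 = 8.232e19, i.e. 8.232e19/6.022e23 = 1.367e-4 mol.
Photons absorbed: 0.249 × 1.367e-4 = 3.404e-5 mol.
Φ = 7.59e-7 mol / 3.404e-5 mol photons = 0.0223.

Φ = 0.0223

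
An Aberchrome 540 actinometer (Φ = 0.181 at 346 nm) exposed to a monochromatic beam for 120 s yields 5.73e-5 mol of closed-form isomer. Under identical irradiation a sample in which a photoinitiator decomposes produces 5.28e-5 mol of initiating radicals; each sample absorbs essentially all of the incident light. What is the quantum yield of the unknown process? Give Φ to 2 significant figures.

Φ = 0.17

Photons absorbed by the actinometer: 5.73e-5 / 0.181 = 3.166e-4 mol.
Φ(unknown) = 5.28e-5 / 3.166e-4 = 0.17.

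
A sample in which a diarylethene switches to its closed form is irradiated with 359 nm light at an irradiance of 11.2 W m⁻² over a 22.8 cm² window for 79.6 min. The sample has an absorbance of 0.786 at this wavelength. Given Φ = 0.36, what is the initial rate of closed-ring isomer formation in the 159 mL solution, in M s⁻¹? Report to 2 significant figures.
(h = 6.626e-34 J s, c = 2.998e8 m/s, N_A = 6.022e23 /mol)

Photon energy at 359 nm: hc/λ = (6.626e-34)(2.998e8)/(359e-9) = 5.533e-19 J.
Energy delivered: (11.2 W m⁻²)(22.8e-4 m²)(4776 s) = 122.0 J.
Photons incident: 122.0 / 5.533e-19 = 2.205e20, i.e. 2.205e20/6.022e23 = 3.662e-4 mol.
Fraction absorbed: 1 − 10^(−0.786) = 0.8363.
Photons absorbed: 0.8363 × 3.662e-4 = 3.063e-4 mol.
Product formed: 0.36 × 3.063e-4 = 1.103e-4 mol.
Rate: 1.103e-4 mol / (4776 s × 0.159 L) = 1.5e-7 M s⁻¹.

1.5e-7 M s⁻¹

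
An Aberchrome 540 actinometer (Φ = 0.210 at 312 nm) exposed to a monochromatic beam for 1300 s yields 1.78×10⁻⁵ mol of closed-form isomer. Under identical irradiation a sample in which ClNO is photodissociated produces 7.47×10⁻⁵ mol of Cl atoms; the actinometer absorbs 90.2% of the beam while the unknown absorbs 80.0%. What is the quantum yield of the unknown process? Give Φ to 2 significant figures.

Φ = 0.99

Photons absorbed by the actinometer: 1.78×10⁻⁵ / 0.210 = 8.476×10⁻⁵ mol.
Incident flux: 8.476×10⁻⁵ / 0.902 = 9.397×10⁻⁵ einstein.
Absorbed by unknown: 0.800 × 9.397×10⁻⁵ = 7.518×10⁻⁵ mol.
Φ(unknown) = 7.47×10⁻⁵ / 7.518×10⁻⁵ = 0.99.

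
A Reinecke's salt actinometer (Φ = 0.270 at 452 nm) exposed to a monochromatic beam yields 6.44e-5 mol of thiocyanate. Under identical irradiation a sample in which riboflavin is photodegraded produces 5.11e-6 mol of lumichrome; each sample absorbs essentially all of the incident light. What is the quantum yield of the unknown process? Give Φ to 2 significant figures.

Photons absorbed by the actinometer: 6.44e-5 / 0.270 = 2.385e-4 mol.
Φ(unknown) = 5.11e-6 / 2.385e-4 = 0.021.

Φ = 0.021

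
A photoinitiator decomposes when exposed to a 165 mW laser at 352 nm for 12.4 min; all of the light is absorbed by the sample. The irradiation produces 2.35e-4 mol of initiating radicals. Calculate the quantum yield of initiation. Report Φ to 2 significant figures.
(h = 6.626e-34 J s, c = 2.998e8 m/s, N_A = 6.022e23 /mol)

Φ = 0.65

Photon energy at 352 nm: hc/λ = (6.626e-34)(2.998e8)/(352e-9) = 5.643e-19 J.
Energy delivered: (165 mW)(744 s) = 122.8 J.
Photons incident: 122.8 / 5.643e-19 = 2.176e20, i.e. 2.176e20/6.022e23 = 3.613e-4 mol.
Φ = 2.35e-4 mol / 3.613e-4 mol photons = 0.65.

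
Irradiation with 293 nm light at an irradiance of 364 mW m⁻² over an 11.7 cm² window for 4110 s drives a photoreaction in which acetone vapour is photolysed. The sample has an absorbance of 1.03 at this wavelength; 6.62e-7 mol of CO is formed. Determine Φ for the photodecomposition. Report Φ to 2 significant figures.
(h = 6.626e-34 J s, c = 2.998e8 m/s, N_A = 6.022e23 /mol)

Φ = 0.17

Photon energy at 293 nm: hc/λ = (6.626e-34)(2.998e8)/(293e-9) = 6.780e-19 J.
Energy delivered: (364 mW m⁻²)(11.7e-4 m²)(4110 s) = 1.750 J.
Photons incident: 1.750 / 6.780e-19 = 2.581e18, i.e. 2.581e18/6.022e23 = 4.286e-6 mol.
Fraction absorbed: 1 − 10^(−1.03) = 0.9067.
Photons absorbed: 0.9067 × 4.286e-6 = 3.886e-6 mol.
Φ = 6.62e-7 mol / 3.886e-6 mol photons = 0.17.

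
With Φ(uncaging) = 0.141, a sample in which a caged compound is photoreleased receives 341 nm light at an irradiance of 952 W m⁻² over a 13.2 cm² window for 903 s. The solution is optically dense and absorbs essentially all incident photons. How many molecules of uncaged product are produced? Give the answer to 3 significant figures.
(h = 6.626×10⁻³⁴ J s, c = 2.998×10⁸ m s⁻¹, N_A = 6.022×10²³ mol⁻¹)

Photon energy at 341 nm: hc/λ = (6.626×10⁻³⁴)(2.998×10⁸)/(341×10⁻⁹) = 5.825×10⁻¹⁹ J.
Energy delivered: (952 W m⁻²)(13.2×10⁻⁴ m²)(903 s) = 1135 J.
Photons incident: 1135 / 5.825×10⁻¹⁹ = 1.948×10²¹, i.e. 1.948×10²¹/6.022×10²³ = 0.003235 mol.
Product: Φ × n_abs = 0.141 × 0.003235 = 4.561×10⁻⁴ mol.
As a count: 4.561×10⁻⁴ × 6.022×10²³ = 2.75×10²⁰.

2.75×10²⁰ molecules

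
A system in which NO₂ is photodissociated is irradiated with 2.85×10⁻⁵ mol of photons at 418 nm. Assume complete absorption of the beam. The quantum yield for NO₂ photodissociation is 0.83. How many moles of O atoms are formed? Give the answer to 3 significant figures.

2.37×10⁻⁵ mol

Product: Φ × n_abs = 0.83 × 2.85×10⁻⁵ = 2.366×10⁻⁵ mol.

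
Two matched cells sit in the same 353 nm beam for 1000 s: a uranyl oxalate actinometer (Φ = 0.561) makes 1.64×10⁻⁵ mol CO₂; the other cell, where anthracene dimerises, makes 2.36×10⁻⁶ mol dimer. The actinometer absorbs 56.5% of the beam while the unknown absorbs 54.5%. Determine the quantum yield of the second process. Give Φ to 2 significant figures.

Photons absorbed by the actinometer: 1.64×10⁻⁵ / 0.561 = 2.923×10⁻⁵ mol.
Incident flux: 2.923×10⁻⁵ / 0.565 = 5.173×10⁻⁵ einstein.
Absorbed by unknown: 0.545 × 5.173×10⁻⁵ = 2.819×10⁻⁵ mol.
Φ(unknown) = 2.36×10⁻⁶ / 2.819×10⁻⁵ = 0.084.

Φ = 0.084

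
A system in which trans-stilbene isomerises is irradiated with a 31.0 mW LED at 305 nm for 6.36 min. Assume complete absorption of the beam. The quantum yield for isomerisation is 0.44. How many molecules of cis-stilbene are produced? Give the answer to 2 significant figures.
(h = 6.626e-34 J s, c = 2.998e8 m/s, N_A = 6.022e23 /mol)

Photon energy at 305 nm: hc/λ = (6.626e-34)(2.998e8)/(305e-9) = 6.513e-19 J.
Energy delivered: (31.0 mW)(381.6 s) = 11.83 J.
Photons incident: 11.83 / 6.513e-19 = 1.816e19, i.e. 1.816e19/6.022e23 = 3.016e-5 mol.
Product: Φ × n_abs = 0.44 × 3.016e-5 = 1.327e-5 mol.
As a count: 1.327e-5 × 6.022e23 = 8.0e18.

8.0e18 molecules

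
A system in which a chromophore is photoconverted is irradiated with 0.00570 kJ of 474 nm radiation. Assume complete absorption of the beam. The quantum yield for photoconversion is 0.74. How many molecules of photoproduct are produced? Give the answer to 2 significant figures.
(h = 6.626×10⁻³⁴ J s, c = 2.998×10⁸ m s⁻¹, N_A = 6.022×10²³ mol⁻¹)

Photon energy at 474 nm: hc/λ = (6.626×10⁻³⁴)(2.998×10⁸)/(474×10⁻⁹) = 4.191×10⁻¹⁹ J.
Incident energy: 0.00570 kJ = 5.70 J.
Photons incident: 5.70 / 4.191×10⁻¹⁹ = 1.360×10¹⁹, i.e. 1.360×10¹⁹/6.022×10²³ = 2.258×10⁻⁵ mol.
Product: Φ × n_abs = 0.74 × 2.258×10⁻⁵ = 1.671×10⁻⁵ mol.
As a count: 1.671×10⁻⁵ × 6.022×10²³ = 1.0×10¹⁹.

1.0×10¹⁹ molecules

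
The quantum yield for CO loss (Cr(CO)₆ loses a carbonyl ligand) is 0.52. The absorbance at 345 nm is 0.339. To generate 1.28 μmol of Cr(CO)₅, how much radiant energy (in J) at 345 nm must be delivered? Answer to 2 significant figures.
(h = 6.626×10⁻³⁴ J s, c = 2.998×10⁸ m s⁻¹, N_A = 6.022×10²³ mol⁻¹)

1.6 J

Product: 1.28 μmol = 1.28×10⁻⁶ mol.
Photons that must be absorbed: 1.28×10⁻⁶ / 0.52 = 2.462×10⁻⁶ mol.
Fraction absorbed: 1 − 10^(−0.339) = 0.5419.
Incident photons needed: 2.462×10⁻⁶ / 0.5419 = 4.543×10⁻⁶ mol.
Photon energy: hc/λ = 5.758×10⁻¹⁹ J; per mole, 3.467×10⁵ J mol⁻¹.
Energy required: 4.543×10⁻⁶ × 3.467×10⁵ = 1.6 J.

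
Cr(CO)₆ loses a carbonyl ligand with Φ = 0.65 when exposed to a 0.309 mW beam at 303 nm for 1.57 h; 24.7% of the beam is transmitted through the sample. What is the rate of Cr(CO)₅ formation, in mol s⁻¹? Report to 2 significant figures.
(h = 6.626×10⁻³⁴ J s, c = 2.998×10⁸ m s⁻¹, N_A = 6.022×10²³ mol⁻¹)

Photon energy at 303 nm: hc/λ = (6.626×10⁻³⁴)(2.998×10⁸)/(303×10⁻⁹) = 6.556×10⁻¹⁹ J.
Energy delivered: (0.309 mW)(5652 s) = 1.746 J.
Photons incident: 1.746 / 6.556×10⁻¹⁹ = 2.663×10¹⁸, i.e. 2.663×10¹⁸/6.022×10²³ = 4.422×10⁻⁶ mol.
Fraction absorbed: 1 − 24.7/100 = 0.7530.
Photons absorbed: 0.7530 × 4.422×10⁻⁶ = 3.330×10⁻⁶ mol.
Product formed: 0.65 × 3.330×10⁻⁶ = 2.165×10⁻⁶ mol.
Rate: 2.165×10⁻⁶ / 5652 s = 3.8×10⁻¹⁰ mol s⁻¹.

3.8×10⁻¹⁰ mol s⁻¹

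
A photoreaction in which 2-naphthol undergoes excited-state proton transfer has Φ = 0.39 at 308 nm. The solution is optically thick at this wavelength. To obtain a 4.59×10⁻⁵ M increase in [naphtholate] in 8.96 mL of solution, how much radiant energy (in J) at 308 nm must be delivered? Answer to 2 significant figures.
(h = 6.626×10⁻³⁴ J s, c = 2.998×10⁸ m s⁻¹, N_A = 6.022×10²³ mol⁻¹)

Product: (4.59×10⁻⁵ M)(0.00896 L) = 4.113×10⁻⁷ mol.
Photons that must be absorbed: 4.113×10⁻⁷ / 0.39 = 1.055×10⁻⁶ mol.
Photon energy: hc/λ = 6.450×10⁻¹⁹ J; per mole, 3.884×10⁵ J mol⁻¹.
Energy required: 1.055×10⁻⁶ × 3.884×10⁵ = 0.41 J.

0.41 J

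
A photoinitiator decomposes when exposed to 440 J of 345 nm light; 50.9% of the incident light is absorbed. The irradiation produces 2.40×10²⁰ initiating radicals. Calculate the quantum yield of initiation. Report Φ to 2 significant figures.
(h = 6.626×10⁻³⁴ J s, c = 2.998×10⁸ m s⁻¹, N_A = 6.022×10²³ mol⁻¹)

Φ = 0.62

Product: 2.40×10²⁰ / 6.022×10²³ = 3.985×10⁻⁴ mol.
Photon energy at 345 nm: hc/λ = (6.626×10⁻³⁴)(2.998×10⁸)/(345×10⁻⁹) = 5.758×10⁻¹⁹ J.
Photons incident: 440 / 5.758×10⁻¹⁹ = 7.642×10²⁰, i.e. 7.642×10²⁰/6.022×10²³ = 0.001269 mol.
Photons absorbed: 0.509 × 0.001269 = 6.459×10⁻⁴ mol.
Φ = 3.985×10⁻⁴ mol / 6.459×10⁻⁴ mol photons = 0.62.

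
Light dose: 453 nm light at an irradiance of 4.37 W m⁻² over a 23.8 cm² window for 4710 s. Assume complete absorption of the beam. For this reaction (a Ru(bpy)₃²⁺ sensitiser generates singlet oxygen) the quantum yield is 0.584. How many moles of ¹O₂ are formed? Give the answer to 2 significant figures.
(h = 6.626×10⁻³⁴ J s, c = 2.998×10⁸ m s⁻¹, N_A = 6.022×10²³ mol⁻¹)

1.1×10⁻⁴ mol

Photon energy at 453 nm: hc/λ = (6.626×10⁻³⁴)(2.998×10⁸)/(453×10⁻⁹) = 4.385×10⁻¹⁹ J.
Energy delivered: (4.37 W m⁻²)(23.8×10⁻⁴ m²)(4710 s) = 48.99 J.
Photons incident: 48.99 / 4.385×10⁻¹⁹ = 1.117×10²⁰, i.e. 1.117×10²⁰/6.022×10²³ = 1.855×10⁻⁴ mol.
Product: Φ × n_abs = 0.584 × 1.855×10⁻⁴ = 1.083×10⁻⁴ mol.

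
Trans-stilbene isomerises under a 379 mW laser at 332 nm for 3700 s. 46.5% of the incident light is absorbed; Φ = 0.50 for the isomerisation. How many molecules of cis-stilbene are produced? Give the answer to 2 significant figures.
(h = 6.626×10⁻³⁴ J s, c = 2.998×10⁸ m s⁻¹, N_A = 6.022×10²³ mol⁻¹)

Photon energy at 332 nm: hc/λ = (6.626×10⁻³⁴)(2.998×10⁸)/(332×10⁻⁹) = 5.983×10⁻¹⁹ J.
Energy delivered: (379 mW)(3700 s) = 1402 J.
Photons incident: 1402 / 5.983×10⁻¹⁹ = 2.343×10²¹, i.e. 2.343×10²¹/6.022×10²³ = 0.003891 mol.
Photons absorbed: 0.465 × 0.003891 = 0.001809 mol.
Product: Φ × n_abs = 0.50 × 0.001809 = 9.045×10⁻⁴ mol.
As a count: 9.045×10⁻⁴ × 6.022×10²³ = 5.4×10²⁰.

5.4×10²⁰ molecules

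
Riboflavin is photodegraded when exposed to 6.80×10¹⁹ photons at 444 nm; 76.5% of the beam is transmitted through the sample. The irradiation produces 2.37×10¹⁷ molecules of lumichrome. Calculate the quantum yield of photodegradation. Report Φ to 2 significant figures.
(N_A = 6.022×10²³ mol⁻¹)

Product: 2.37×10¹⁷ / 6.022×10²³ = 3.936×10⁻⁷ mol.
Moles of photons: 6.80×10¹⁹ / 6.022×10²³ = 1.129×10⁻⁴ mol.
Fraction absorbed: 1 − 76.5/100 = 0.2350.
Photons absorbed: 0.2350 × 1.129×10⁻⁴ = 2.653×10⁻⁵ mol.
Φ = 3.936×10⁻⁷ mol / 2.653×10⁻⁵ mol photons = 0.015.

Φ = 0.015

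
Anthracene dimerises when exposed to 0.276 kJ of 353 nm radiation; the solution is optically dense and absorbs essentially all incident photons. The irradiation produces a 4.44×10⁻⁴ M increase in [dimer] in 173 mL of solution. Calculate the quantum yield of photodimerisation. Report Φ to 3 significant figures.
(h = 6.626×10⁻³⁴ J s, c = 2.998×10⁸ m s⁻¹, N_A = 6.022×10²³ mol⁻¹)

Φ = 0.0943

Product: (4.44×10⁻⁴ M)(0.173 L) = 7.681×10⁻⁵ mol.
Photon energy at 353 nm: hc/λ = (6.626×10⁻³⁴)(2.998×10⁸)/(353×10⁻⁹) = 5.627×10⁻¹⁹ J.
Incident energy: 0.276 kJ = 276 J.
Photons incident: 276 / 5.627×10⁻¹⁹ = 4.905×10²⁰, i.e. 4.905×10²⁰/6.022×10²³ = 8.145×10⁻⁴ mol.
Φ = 7.681×10⁻⁵ mol / 8.145×10⁻⁴ mol photons = 0.0943.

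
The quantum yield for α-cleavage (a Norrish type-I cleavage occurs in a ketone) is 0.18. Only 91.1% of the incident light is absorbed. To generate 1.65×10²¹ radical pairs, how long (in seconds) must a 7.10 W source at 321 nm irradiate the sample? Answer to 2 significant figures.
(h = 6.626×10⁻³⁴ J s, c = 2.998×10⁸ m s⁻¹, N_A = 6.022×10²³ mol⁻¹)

Product: 1.65×10²¹ / 6.022×10²³ = 0.002740 mol.
Photons that must be absorbed: 0.002740 / 0.18 = 0.01522 mol.
Incident photons needed: 0.01522 / 0.911 = 0.01671 mol.
Photon energy: hc/λ = 6.188×10⁻¹⁹ J; per mole, 3.726×10⁵ J mol⁻¹.
Energy required: 0.01671 × 3.726×10⁵ = 6226 J.
Time: 6226 J / 7.1 W = 880 s.

t ≈ 880 s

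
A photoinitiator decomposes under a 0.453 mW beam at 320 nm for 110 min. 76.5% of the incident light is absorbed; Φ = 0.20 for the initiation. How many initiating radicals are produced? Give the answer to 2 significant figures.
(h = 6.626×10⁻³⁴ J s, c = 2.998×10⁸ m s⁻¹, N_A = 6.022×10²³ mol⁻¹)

Photon energy at 320 nm: hc/λ = (6.626×10⁻³⁴)(2.998×10⁸)/(320×10⁻⁹) = 6.208×10⁻¹⁹ J.
Energy delivered: (0.453 mW)(6600 s) = 2.990 J.
Photons incident: 2.990 / 6.208×10⁻¹⁹ = 4.816×10¹⁸, i.e. 4.816×10¹⁸/6.022×10²³ = 7.997×10⁻⁶ mol.
Photons absorbed: 0.765 × 7.997×10⁻⁶ = 6.118×10⁻⁶ mol.
Product: Φ × n_abs = 0.20 × 6.118×10⁻⁶ = 1.224×10⁻⁶ mol.
As a count: 1.224×10⁻⁶ × 6.022×10²³ = 7.4×10¹⁷.

7.4×10¹⁷ initiating radicals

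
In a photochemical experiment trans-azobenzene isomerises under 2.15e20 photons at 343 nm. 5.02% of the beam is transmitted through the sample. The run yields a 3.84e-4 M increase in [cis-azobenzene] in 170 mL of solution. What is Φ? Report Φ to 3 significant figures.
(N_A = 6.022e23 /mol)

Φ = 0.193

Product: (3.84e-4 M)(0.17 L) = 6.528e-5 mol.
Moles of photons: 2.15e20 / 6.022e23 = 3.570e-4 mol.
Fraction absorbed: 1 − 5.02/100 = 0.9498.
Photons absorbed: 0.9498 × 3.570e-4 = 3.391e-4 mol.
Φ = 6.528e-5 mol / 3.391e-4 mol photons = 0.193.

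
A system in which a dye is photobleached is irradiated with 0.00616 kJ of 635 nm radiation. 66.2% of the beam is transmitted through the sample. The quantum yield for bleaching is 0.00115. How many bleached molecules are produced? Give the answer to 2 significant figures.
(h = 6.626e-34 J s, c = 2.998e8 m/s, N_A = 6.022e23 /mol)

7.7e15 bleached molecules

Photon energy at 635 nm: hc/λ = (6.626e-34)(2.998e8)/(635e-9) = 3.128e-19 J.
Incident energy: 0.00616 kJ = 6.16 J.
Photons incident: 6.16 / 3.128e-19 = 1.969e19, i.e. 1.969e19/6.022e23 = 3.270e-5 mol.
Fraction absorbed: 1 − 66.2/100 = 0.3380.
Photons absorbed: 0.3380 × 3.270e-5 = 1.105e-5 mol.
Product: Φ × n_abs = 0.00115 × 1.105e-5 = 1.271e-8 mol.
As a count: 1.271e-8 × 6.022e23 = 7.7e15.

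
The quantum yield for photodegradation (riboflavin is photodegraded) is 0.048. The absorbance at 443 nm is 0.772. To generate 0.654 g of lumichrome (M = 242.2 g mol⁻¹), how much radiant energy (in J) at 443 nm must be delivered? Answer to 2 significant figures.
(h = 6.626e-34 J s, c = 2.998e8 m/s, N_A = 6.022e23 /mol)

Product: 0.654 g / 242.2 g mol⁻¹ = 0.002700 mol.
Photons that must be absorbed: 0.002700 / 0.048 = 0.05625 mol.
Fraction absorbed: 1 − 10^(−0.772) = 0.8310.
Incident photons needed: 0.05625 / 0.8310 = 0.06769 mol.
Photon energy: hc/λ = 4.484e-19 J; per mole, 2.700e5 J mol⁻¹.
Energy required: 0.06769 × 2.700e5 = 1.8e4 J.

1.8e4 J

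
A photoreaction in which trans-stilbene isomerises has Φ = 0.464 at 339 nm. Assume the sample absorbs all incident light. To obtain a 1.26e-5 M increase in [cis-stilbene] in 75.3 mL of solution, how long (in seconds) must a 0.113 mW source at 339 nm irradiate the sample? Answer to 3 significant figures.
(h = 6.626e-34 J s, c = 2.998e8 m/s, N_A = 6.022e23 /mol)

Product: (1.26e-5 M)(0.0753 L) = 9.488e-7 mol.
Photons that must be absorbed: 9.488e-7 / 0.464 = 2.045e-6 mol.
Photon energy: hc/λ = 5.860e-19 J; per mole, 3.529e5 J mol⁻¹.
Energy required: 2.045e-6 × 3.529e5 = 0.7217 J.
Time: 0.7217 J / 0.000113 W = 6390 s.

t ≈ 6390 s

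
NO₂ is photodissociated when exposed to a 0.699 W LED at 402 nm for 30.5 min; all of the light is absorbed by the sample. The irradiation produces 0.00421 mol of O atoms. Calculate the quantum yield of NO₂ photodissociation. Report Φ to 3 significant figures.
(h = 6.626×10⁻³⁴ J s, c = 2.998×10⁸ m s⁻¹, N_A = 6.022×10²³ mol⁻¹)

Photon energy at 402 nm: hc/λ = (6.626×10⁻³⁴)(2.998×10⁸)/(402×10⁻⁹) = 4.941×10⁻¹⁹ J.
Energy delivered: (0.699 W)(1830 s) = 1279 J.
Photons incident: 1279 / 4.941×10⁻¹⁹ = 2.589×10²¹, i.e. 2.589×10²¹/6.022×10²³ = 0.004299 mol.
Φ = 0.00421 mol / 0.004299 mol photons = 0.979.

Φ = 0.979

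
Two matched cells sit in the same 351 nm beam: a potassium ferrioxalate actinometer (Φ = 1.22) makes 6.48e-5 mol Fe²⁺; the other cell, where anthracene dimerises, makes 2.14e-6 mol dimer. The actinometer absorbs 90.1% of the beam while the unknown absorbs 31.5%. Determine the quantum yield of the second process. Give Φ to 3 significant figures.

Photons absorbed by the actinometer: 6.48e-5 / 1.22 = 5.311e-5 mol.
Incident flux: 5.311e-5 / 0.901 = 5.895e-5 einstein.
Absorbed by unknown: 0.315 × 5.895e-5 = 1.857e-5 mol.
Φ(unknown) = 2.14e-6 / 1.857e-5 = 0.115.

Φ = 0.115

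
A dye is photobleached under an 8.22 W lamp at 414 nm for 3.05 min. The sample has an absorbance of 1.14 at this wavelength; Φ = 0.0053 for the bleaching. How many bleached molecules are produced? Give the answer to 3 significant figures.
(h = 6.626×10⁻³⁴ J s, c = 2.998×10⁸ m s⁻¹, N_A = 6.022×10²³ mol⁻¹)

1.54×10¹⁹ bleached molecules

Photon energy at 414 nm: hc/λ = (6.626×10⁻³⁴)(2.998×10⁸)/(414×10⁻⁹) = 4.798×10⁻¹⁹ J.
Energy delivered: (8.22 W)(183 s) = 1504 J.
Photons incident: 1504 / 4.798×10⁻¹⁹ = 3.135×10²¹, i.e. 3.135×10²¹/6.022×10²³ = 0.005206 mol.
Fraction absorbed: 1 − 10^(−1.14) = 0.9276.
Photons absorbed: 0.9276 × 0.005206 = 0.004829 mol.
Product: Φ × n_abs = 0.0053 × 0.004829 = 2.559×10⁻⁵ mol.
As a count: 2.559×10⁻⁵ × 6.022×10²³ = 1.54×10¹⁹.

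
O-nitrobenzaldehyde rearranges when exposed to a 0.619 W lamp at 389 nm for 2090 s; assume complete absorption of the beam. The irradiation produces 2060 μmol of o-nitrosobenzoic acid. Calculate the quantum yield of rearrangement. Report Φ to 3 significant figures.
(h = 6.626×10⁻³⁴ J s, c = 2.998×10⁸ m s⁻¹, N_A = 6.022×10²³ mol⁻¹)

Φ = 0.490

Product: 2060 μmol = 0.00206 mol.
Photon energy at 389 nm: hc/λ = (6.626×10⁻³⁴)(2.998×10⁸)/(389×10⁻⁹) = 5.107×10⁻¹⁹ J.
Energy delivered: (0.619 W)(2090 s) = 1294 J.
Photons incident: 1294 / 5.107×10⁻¹⁹ = 2.534×10²¹, i.e. 2.534×10²¹/6.022×10²³ = 0.004208 mol.
Φ = 0.00206 mol / 0.004208 mol photons = 0.490.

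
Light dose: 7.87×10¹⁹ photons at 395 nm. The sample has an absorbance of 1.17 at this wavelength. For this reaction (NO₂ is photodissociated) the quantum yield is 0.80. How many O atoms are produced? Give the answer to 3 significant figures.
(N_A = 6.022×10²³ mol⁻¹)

5.87×10¹⁹ atoms

Moles of photons: 7.87×10¹⁹ / 6.022×10²³ = 1.307×10⁻⁴ mol.
Fraction absorbed: 1 − 10^(−1.17) = 0.9324.
Photons absorbed: 0.9324 × 1.307×10⁻⁴ = 1.219×10⁻⁴ mol.
Product: Φ × n_abs = 0.80 × 1.219×10⁻⁴ = 9.752×10⁻⁵ mol.
As a count: 9.752×10⁻⁵ × 6.022×10²³ = 5.87×10¹⁹.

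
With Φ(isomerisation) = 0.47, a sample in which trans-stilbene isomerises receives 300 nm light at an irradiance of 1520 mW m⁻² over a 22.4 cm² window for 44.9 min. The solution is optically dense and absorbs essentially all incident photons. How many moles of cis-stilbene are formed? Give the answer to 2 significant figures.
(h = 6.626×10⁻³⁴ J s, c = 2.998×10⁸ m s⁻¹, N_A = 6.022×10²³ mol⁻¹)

1.1×10⁻⁵ mol

Photon energy at 300 nm: hc/λ = (6.626×10⁻³⁴)(2.998×10⁸)/(300×10⁻⁹) = 6.622×10⁻¹⁹ J.
Energy delivered: (1520 mW m⁻²)(22.4×10⁻⁴ m²)(2694 s) = 9.173 J.
Photons incident: 9.173 / 6.622×10⁻¹⁹ = 1.385×10¹⁹, i.e. 1.385×10¹⁹/6.022×10²³ = 2.300×10⁻⁵ mol.
Product: Φ × n_abs = 0.47 × 2.300×10⁻⁵ = 1.081×10⁻⁵ mol.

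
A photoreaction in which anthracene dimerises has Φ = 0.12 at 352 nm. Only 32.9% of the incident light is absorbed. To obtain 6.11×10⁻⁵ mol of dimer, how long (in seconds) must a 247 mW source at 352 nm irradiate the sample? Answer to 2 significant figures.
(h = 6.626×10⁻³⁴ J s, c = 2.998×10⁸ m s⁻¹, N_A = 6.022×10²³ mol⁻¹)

t ≈ 2100 s

Photons that must be absorbed: 6.11×10⁻⁵ / 0.12 = 5.092×10⁻⁴ mol.
Incident photons needed: 5.092×10⁻⁴ / 0.329 = 0.001548 mol.
Photon energy: hc/λ = 5.643×10⁻¹⁹ J; per mole, 3.398×10⁵ J mol⁻¹.
Energy required: 0.001548 × 3.398×10⁵ = 526.0 J.
Time: 526.0 J / 0.247 W = 2100 s.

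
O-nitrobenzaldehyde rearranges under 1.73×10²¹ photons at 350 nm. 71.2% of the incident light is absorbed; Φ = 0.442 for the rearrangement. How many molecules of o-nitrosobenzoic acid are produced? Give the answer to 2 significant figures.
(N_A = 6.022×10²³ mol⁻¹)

Moles of photons: 1.73×10²¹ / 6.022×10²³ = 0.002873 mol.
Photons absorbed: 0.712 × 0.002873 = 0.002046 mol.
Product: Φ × n_abs = 0.442 × 0.002046 = 9.043×10⁻⁴ mol.
As a count: 9.043×10⁻⁴ × 6.022×10²³ = 5.4×10²⁰.

5.4×10²⁰ molecules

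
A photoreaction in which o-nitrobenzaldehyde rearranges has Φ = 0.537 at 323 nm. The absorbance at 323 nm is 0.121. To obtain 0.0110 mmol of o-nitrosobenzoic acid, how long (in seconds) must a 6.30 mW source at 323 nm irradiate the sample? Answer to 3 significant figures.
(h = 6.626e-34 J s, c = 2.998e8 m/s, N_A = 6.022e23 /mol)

t ≈ 4950 s

Product: 0.0110 mmol = 1.10e-5 mol.
Photons that must be absorbed: 1.10e-5 / 0.537 = 2.048e-5 mol.
Fraction absorbed: 1 − 10^(−0.121) = 0.2432.
Incident photons needed: 2.048e-5 / 0.2432 = 8.421e-5 mol.
Photon energy: hc/λ = 6.150e-19 J; per mole, 3.704e5 J mol⁻¹.
Energy required: 8.421e-5 × 3.704e5 = 31.19 J.
Time: 31.19 J / 0.0063 W = 4950 s.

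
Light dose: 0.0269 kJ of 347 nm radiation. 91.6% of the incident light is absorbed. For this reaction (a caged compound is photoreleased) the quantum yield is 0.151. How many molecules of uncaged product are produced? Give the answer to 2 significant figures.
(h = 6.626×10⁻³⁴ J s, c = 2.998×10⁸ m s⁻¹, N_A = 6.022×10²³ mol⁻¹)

6.5×10¹⁸ molecules

Photon energy at 347 nm: hc/λ = (6.626×10⁻³⁴)(2.998×10⁸)/(347×10⁻⁹) = 5.725×10⁻¹⁹ J.
Incident energy: 0.0269 kJ = 26.9 J.
Photons incident: 26.9 / 5.725×10⁻¹⁹ = 4.699×10¹⁹, i.e. 4.699×10¹⁹/6.022×10²³ = 7.803×10⁻⁵ mol.
Photons absorbed: 0.916 × 7.803×10⁻⁵ = 7.148×10⁻⁵ mol.
Product: Φ × n_abs = 0.151 × 7.148×10⁻⁵ = 1.079×10⁻⁵ mol.
As a count: 1.079×10⁻⁵ × 6.022×10²³ = 6.5×10¹⁸.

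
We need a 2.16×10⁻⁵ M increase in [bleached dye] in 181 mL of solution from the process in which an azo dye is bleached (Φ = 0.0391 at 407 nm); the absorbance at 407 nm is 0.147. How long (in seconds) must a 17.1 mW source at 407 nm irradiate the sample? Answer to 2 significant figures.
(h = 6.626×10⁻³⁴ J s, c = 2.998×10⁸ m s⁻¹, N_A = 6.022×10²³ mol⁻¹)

t ≈ 6000 s

Product: (2.16×10⁻⁵ M)(0.181 L) = 3.910×10⁻⁶ mol.
Photons that must be absorbed: 3.910×10⁻⁶ / 0.0391 = 1.000×10⁻⁴ mol.
Fraction absorbed: 1 − 10^(−0.147) = 0.2871.
Incident photons needed: 1.000×10⁻⁴ / 0.2871 = 3.483×10⁻⁴ mol.
Photon energy: hc/λ = 4.881×10⁻¹⁹ J; per mole, 2.939×10⁵ J mol⁻¹.
Energy required: 3.483×10⁻⁴ × 2.939×10⁵ = 102.4 J.
Time: 102.4 J / 0.0171 W = 6000 s.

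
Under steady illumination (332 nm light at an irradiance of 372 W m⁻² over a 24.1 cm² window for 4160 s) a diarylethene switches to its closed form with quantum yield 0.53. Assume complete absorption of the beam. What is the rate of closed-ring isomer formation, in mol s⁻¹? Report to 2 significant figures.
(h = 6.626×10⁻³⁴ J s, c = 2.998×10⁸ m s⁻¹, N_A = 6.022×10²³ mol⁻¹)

1.3×10⁻⁶ mol s⁻¹

Photon energy at 332 nm: hc/λ = (6.626×10⁻³⁴)(2.998×10⁸)/(332×10⁻⁹) = 5.983×10⁻¹⁹ J.
Energy delivered: (372 W m⁻²)(24.1×10⁻⁴ m²)(4160 s) = 3730 J.
Photons incident: 3730 / 5.983×10⁻¹⁹ = 6.234×10²¹, i.e. 6.234×10²¹/6.022×10²³ = 0.01035 mol.
Product formed: 0.53 × 0.01035 = 0.005486 mol.
Rate: 0.005486 / 4160 s = 1.3×10⁻⁶ mol s⁻¹.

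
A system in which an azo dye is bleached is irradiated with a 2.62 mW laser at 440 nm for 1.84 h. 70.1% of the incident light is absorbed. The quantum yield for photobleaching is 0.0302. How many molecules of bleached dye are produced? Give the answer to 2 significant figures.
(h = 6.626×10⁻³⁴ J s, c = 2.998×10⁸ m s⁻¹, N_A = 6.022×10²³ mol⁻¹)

Photon energy at 440 nm: hc/λ = (6.626×10⁻³⁴)(2.998×10⁸)/(440×10⁻⁹) = 4.515×10⁻¹⁹ J.
Energy delivered: (2.62 mW)(6624 s) = 17.35 J.
Photons incident: 17.35 / 4.515×10⁻¹⁹ = 3.843×10¹⁹, i.e. 3.843×10¹⁹/6.022×10²³ = 6.382×10⁻⁵ mol.
Photons absorbed: 0.701 × 6.382×10⁻⁵ = 4.474×10⁻⁵ mol.
Product: Φ × n_abs = 0.0302 × 4.474×10⁻⁵ = 1.351×10⁻⁶ mol.
As a count: 1.351×10⁻⁶ × 6.022×10²³ = 8.1×10¹⁷.

8.1×10¹⁷ molecules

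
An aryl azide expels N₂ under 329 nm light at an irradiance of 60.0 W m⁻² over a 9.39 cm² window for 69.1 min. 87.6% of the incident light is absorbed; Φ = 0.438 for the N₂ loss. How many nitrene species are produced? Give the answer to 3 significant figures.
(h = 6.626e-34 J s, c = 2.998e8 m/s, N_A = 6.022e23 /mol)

Photon energy at 329 nm: hc/λ = (6.626e-34)(2.998e8)/(329e-9) = 6.038e-19 J.
Energy delivered: (60.0 W m⁻²)(9.39e-4 m²)(4146 s) = 233.6 J.
Photons incident: 233.6 / 6.038e-19 = 3.869e20, i.e. 3.869e20/6.022e23 = 6.425e-4 mol.
Photons absorbed: 0.876 × 6.425e-4 = 5.628e-4 mol.
Product: Φ × n_abs = 0.438 × 5.628e-4 = 2.465e-4 mol.
As a count: 2.465e-4 × 6.022e23 = 1.48e20.

1.48e20 species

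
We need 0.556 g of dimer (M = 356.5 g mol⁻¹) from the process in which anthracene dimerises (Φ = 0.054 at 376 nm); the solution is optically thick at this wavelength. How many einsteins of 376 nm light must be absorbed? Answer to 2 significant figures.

0.029 einstein

Product: 0.556 g / 356.5 g mol⁻¹ = 0.001560 mol.
Photons that must be absorbed: 0.001560 / 0.054 = 0.02889 mol.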